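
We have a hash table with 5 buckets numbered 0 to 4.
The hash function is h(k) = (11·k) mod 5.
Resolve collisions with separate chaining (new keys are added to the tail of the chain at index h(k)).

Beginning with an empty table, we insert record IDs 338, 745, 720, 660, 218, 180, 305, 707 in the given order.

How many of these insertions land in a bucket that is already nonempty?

5

Insert 338: h=3, bucket 3 empty -> new chain.
Insert 745: h=0, bucket 0 empty -> new chain.
Insert 720: h=0, bucket 0 nonempty -> append to chain.
Insert 660: h=0, bucket 0 nonempty -> append to chain.
Insert 218: h=3, bucket 3 nonempty -> append to chain.
Insert 180: h=0, bucket 0 nonempty -> append to chain.
Insert 305: h=0, bucket 0 nonempty -> append to chain.
Insert 707: h=2, bucket 2 empty -> new chain.
Final buckets:
0: 745 -> 720 -> 660 -> 180 -> 305
1: —
2: 707
3: 338 -> 218
4: —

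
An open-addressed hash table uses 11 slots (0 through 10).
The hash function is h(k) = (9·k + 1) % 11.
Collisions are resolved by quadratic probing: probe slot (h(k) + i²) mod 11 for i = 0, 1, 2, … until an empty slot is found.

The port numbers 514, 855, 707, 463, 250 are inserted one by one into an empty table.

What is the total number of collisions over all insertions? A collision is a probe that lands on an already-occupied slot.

Insert 514: h=7, slot 7 empty -> index 7.
Insert 855: h=7, slot 7 occupied -> index 8.
Insert 707: h=6, slot 6 empty -> index 6.
Insert 463: h=10, slot 10 empty -> index 10.
Insert 250: h=7, slots 7,8 occupied -> index 0.
Table: [250, ., ., ., ., ., 707, 514, 855, ., 463]

3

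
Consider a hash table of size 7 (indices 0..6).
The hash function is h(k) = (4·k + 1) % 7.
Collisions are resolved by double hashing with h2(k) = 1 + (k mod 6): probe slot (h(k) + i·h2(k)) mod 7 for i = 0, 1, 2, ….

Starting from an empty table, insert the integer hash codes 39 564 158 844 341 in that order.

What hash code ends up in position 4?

564

Insert 39: h=3, slot 3 empty => index 3.
Insert 564: h=3, h2=1, slot 3 occupied => index 4.
Insert 158: h=3, h2=3, slot 3 occupied => index 6.
Insert 844: h=3, h2=5, slot 3 occupied => index 1.
Insert 341: h=0, slot 0 empty => index 0.
Table: [341, 844, —, 39, 564, —, 158]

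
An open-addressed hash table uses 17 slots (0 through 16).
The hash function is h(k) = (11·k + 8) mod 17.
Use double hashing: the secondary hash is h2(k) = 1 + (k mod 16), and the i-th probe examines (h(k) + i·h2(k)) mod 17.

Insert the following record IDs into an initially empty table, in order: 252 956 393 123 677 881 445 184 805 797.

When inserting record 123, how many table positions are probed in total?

252: h=9 → slot 9
956: h=1 → slot 1
393: h=13 → slot 13
123: h=1, h2=12, probe 1,13,8 → slot 8
677: h=9, h2=6, probe 9,15 → slot 15
881: h=9, h2=2, probe 9,11 → slot 11
445: h=7 → slot 7
184: h=9, h2=9, probe 9,1,10 → slot 10
805: h=6 → slot 6
797: h=3 → slot 3
Table: [—, 956, —, 797, —, —, 805, 445, 123, 252, 184, 881, —, 393, —, 677, —]

3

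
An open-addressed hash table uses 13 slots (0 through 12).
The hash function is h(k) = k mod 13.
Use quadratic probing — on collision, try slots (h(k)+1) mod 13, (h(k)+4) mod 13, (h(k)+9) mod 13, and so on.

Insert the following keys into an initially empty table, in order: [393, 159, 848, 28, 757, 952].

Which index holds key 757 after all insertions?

12

Insert 393: h=3, slot 3 empty => index 3.
Insert 159: h=3, slot 3 occupied => index 4.
Insert 848: h=3, slots 3,4 occupied => index 7.
Insert 28: h=2, slot 2 empty => index 2.
Insert 757: h=3, slots 3,4,7 occupied => index 12.
Insert 952: h=3, slots 3,4,7,12 occupied => index 6.
Table: [—, —, 28, 393, 159, —, 952, 848, —, —, —, —, 757]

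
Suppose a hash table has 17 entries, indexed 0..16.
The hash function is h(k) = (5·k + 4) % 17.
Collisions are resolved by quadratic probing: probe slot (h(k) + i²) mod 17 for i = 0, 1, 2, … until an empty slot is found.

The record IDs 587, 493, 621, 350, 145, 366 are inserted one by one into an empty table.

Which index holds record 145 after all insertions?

587 hashes to 15; slot 15 is free => place at 15.
493 hashes to 4; slot 4 is free => place at 4.
621 hashes to 15; 15 taken => place at 16.
350 hashes to 3; slot 3 is free => place at 3.
145 hashes to 15; 15,16 taken => place at 2.
366 hashes to 15; 15,16,2 taken => place at 7.
Table: [—, —, 145, 350, 493, —, —, 366, —, —, —, —, —, —, —, 587, 621]

2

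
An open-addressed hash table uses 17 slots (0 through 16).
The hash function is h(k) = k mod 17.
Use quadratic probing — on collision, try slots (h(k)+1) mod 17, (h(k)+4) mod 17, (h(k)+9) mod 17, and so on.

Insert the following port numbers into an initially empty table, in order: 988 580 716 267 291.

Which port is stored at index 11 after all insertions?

291

988 hashes to 2; slot 2 is free → place at 2.
580 hashes to 2; 2 taken → place at 3.
716 hashes to 2; 2,3 taken → place at 6.
267 hashes to 12; slot 12 is free → place at 12.
291 hashes to 2; 2,3,6 taken → place at 11.
Table: [-, -, 988, 580, -, -, 716, -, -, -, -, 291, 267, -, -, -, -]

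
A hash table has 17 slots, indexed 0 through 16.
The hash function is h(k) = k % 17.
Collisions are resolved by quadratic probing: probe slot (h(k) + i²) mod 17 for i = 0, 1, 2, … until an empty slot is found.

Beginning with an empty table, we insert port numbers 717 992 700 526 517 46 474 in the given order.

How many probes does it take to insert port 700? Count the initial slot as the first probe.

2

717: h=3 => slot 3
992: h=6 => slot 6
700: h=3, probe 3,4 => slot 4
526: h=16 => slot 16
517: h=7 => slot 7
46: h=12 => slot 12
474: h=15 => slot 15
Table: [_, _, _, 717, 700, _, 992, 517, _, _, _, _, 46, _, _, 474, 526]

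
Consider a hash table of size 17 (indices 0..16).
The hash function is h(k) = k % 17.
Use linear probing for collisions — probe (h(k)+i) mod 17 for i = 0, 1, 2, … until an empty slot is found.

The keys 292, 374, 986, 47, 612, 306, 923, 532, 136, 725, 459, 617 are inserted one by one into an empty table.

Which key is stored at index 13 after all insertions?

Insert 292: h=3, slot 3 empty -> index 3.
Insert 374: h=0, slot 0 empty -> index 0.
Insert 986: h=0, slot 0 occupied -> index 1.
Insert 47: h=13, slot 13 empty -> index 13.
Insert 612: h=0, slots 0,1 occupied -> index 2.
Insert 306: h=0, slots 0,1,2,3 occupied -> index 4.
Insert 923: h=5, slot 5 empty -> index 5.
Insert 532: h=5, slot 5 occupied -> index 6.
Insert 136: h=0, slots 0,1,2,3,4,5,6 occupied -> index 7.
Insert 725: h=11, slot 11 empty -> index 11.
Insert 459: h=0, slots 0,1,2,3,4,5,6,7 occupied -> index 8.
Insert 617: h=5, slots 5,6,7,8 occupied -> index 9.
Table: [374, 986, 612, 292, 306, 923, 532, 136, 459, 617, ., 725, ., 47, ., ., .]

47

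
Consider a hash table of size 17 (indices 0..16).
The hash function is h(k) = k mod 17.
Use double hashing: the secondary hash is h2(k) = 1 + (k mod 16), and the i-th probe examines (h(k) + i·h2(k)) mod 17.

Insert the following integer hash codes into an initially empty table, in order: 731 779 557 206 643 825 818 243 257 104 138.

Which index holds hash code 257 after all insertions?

Insert 731: h=0, slot 0 empty → index 0.
Insert 779: h=14, slot 14 empty → index 14.
Insert 557: h=13, slot 13 empty → index 13.
Insert 206: h=2, slot 2 empty → index 2.
Insert 643: h=14, h2=4, slot 14 occupied → index 1.
Insert 825: h=9, slot 9 empty → index 9.
Insert 818: h=2, h2=3, slot 2 occupied → index 5.
Insert 243: h=5, h2=4, slots 5,9,13,0 occupied → index 4.
Insert 257: h=2, h2=2, slots 2,4 occupied → index 6.
Insert 104: h=2, h2=9, slot 2 occupied → index 11.
Insert 138: h=2, h2=11, slots 2,13 occupied → index 7.
Table: [731, 643, 206, ∅, 243, 818, 257, 138, ∅, 825, ∅, 104, ∅, 557, 779, ∅, ∅]

6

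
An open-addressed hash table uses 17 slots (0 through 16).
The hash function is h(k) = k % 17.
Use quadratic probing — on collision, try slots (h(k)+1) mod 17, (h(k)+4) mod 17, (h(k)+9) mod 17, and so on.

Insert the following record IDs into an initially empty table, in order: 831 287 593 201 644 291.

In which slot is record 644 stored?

831: h=15 -> slot 15
287: h=15, probe 15,16 -> slot 16
593: h=15, probe 15,16,2 -> slot 2
201: h=14 -> slot 14
644: h=15, probe 15,16,2,7 -> slot 7
291: h=2, probe 2,3 -> slot 3
Table: [., ., 593, 291, ., ., ., 644, ., ., ., ., ., ., 201, 831, 287]

7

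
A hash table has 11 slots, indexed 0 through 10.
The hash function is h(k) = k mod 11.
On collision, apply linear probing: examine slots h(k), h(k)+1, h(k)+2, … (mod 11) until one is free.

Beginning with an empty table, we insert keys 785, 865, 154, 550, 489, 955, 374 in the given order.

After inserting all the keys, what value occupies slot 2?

Insert 785: h=4, slot 4 empty => index 4.
Insert 865: h=7, slot 7 empty => index 7.
Insert 154: h=0, slot 0 empty => index 0.
Insert 550: h=0, slot 0 occupied => index 1.
Insert 489: h=5, slot 5 empty => index 5.
Insert 955: h=9, slot 9 empty => index 9.
Insert 374: h=0, slots 0,1 occupied => index 2.
Table: [154, 550, 374, —, 785, 489, —, 865, —, 955, —]

374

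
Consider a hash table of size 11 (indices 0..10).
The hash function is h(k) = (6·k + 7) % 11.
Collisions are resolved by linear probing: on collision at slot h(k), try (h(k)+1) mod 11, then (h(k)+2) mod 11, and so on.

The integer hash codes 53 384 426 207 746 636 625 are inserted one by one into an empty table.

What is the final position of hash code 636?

9

53: h=6 -> slot 6
384: h=1 -> slot 1
426: h=0 -> slot 0
207: h=6, probe 6,7 -> slot 7
746: h=6, probe 6,7,8 -> slot 8
636: h=6, probe 6,7,8,9 -> slot 9
625: h=6, probe 6,7,8,9,10 -> slot 10
Table: [426, 384, _, _, _, _, 53, 207, 746, 636, 625]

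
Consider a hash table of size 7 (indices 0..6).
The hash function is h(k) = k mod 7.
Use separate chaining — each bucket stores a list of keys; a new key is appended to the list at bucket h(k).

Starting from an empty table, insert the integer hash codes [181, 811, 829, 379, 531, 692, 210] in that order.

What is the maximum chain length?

Insert 181: h=6, bucket 6 empty -> new chain.
Insert 811: h=6, bucket 6 nonempty -> append to chain.
Insert 829: h=3, bucket 3 empty -> new chain.
Insert 379: h=1, bucket 1 empty -> new chain.
Insert 531: h=6, bucket 6 nonempty -> append to chain.
Insert 692: h=6, bucket 6 nonempty -> append to chain.
Insert 210: h=0, bucket 0 empty -> new chain.
Final buckets:
0: 210
1: 379
2: -
3: 829
4: -
5: -
6: 181 -> 811 -> 531 -> 692

4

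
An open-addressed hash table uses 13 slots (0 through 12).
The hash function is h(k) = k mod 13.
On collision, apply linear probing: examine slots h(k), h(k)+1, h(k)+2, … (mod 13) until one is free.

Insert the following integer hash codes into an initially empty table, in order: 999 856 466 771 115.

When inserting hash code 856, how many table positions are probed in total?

2

999 hashes to 11; slot 11 is free => place at 11.
856 hashes to 11; 11 taken => place at 12.
466 hashes to 11; 11,12 taken => place at 0.
771 hashes to 4; slot 4 is free => place at 4.
115 hashes to 11; 11,12,0 taken => place at 1.
Table: [466, 115, ., ., 771, ., ., ., ., ., ., 999, 856]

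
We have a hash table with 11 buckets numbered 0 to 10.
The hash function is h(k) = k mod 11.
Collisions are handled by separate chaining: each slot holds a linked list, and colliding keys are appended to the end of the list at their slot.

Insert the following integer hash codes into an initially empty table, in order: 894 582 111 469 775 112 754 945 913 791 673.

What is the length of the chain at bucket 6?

1

894 → bucket 3
582 → bucket 10
111 → bucket 1
469 → bucket 7
775 → bucket 5
112 → bucket 2
754 → bucket 6
945 → bucket 10 (collision)
913 → bucket 0
791 → bucket 10 (collision)
673 → bucket 2 (collision)
Final buckets:
0: 913
1: 111
2: 112 -> 673
3: 894
4: .
5: 775
6: 754
7: 469
8: .
9: .
10: 582 -> 945 -> 791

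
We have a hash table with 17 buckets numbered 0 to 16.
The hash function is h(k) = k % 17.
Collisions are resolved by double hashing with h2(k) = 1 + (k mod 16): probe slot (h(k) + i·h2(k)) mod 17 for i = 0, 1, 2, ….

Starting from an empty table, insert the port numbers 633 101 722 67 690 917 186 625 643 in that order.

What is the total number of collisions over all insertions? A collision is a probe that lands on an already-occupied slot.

633 hashes to 4; slot 4 is free → place at 4.
101 hashes to 16; slot 16 is free → place at 16.
722 hashes to 8; slot 8 is free → place at 8.
67 hashes to 16, h2=4; 16 taken → place at 3.
690 hashes to 10; slot 10 is free → place at 10.
917 hashes to 16, h2=6; 16 taken → place at 5.
186 hashes to 16, h2=11; 16,10,4 taken → place at 15.
625 hashes to 13; slot 13 is free → place at 13.
643 hashes to 14; slot 14 is free → place at 14.
Table: [∅, ∅, ∅, 67, 633, 917, ∅, ∅, 722, ∅, 690, ∅, ∅, 625, 643, 186, 101]

5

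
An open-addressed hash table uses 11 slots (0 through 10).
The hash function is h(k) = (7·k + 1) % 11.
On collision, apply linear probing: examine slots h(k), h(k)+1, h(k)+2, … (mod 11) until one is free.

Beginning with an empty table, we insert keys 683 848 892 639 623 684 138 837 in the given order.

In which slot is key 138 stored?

683: h=8 -> slot 8
848: h=8, probe 8,9 -> slot 9
892: h=8, probe 8,9,10 -> slot 10
639: h=8, probe 8,9,10,0 -> slot 0
623: h=6 -> slot 6
684: h=4 -> slot 4
138: h=10, probe 10,0,1 -> slot 1
837: h=8, probe 8,9,10,0,1,2 -> slot 2
Table: [639, 138, 837, ∅, 684, ∅, 623, ∅, 683, 848, 892]

1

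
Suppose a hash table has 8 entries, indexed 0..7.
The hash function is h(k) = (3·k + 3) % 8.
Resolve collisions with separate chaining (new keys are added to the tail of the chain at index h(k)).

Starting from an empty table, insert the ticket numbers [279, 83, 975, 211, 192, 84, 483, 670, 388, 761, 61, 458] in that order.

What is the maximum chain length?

3

279 -> bucket 0
83 -> bucket 4
975 -> bucket 0 (collision)
211 -> bucket 4 (collision)
192 -> bucket 3
84 -> bucket 7
483 -> bucket 4 (collision)
670 -> bucket 5
388 -> bucket 7 (collision)
761 -> bucket 6
61 -> bucket 2
458 -> bucket 1
Final buckets:
0: 279 -> 975
1: 458
2: 61
3: 192
4: 83 -> 211 -> 483
5: 670
6: 761
7: 84 -> 388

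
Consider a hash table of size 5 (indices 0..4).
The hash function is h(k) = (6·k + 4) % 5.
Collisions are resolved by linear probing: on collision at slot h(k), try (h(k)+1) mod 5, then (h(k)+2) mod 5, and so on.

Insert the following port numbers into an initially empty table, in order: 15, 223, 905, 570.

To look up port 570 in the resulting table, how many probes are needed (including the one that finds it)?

3

15 hashes to 4; slot 4 is free => place at 4.
223 hashes to 2; slot 2 is free => place at 2.
905 hashes to 4; 4 taken => place at 0.
570 hashes to 4; 4,0 taken => place at 1.
Table: [905, 570, 223, ., 15]
Lookup 570: h=4, probe 4,0,1 → found at 1.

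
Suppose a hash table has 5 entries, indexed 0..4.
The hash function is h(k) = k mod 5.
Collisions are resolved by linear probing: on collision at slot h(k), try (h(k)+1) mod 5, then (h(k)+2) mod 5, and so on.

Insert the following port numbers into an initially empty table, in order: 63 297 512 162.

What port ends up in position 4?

63: h=3 => slot 3
297: h=2 => slot 2
512: h=2, probe 2,3,4 => slot 4
162: h=2, probe 2,3,4,0 => slot 0
Table: [162, _, 297, 63, 512]

512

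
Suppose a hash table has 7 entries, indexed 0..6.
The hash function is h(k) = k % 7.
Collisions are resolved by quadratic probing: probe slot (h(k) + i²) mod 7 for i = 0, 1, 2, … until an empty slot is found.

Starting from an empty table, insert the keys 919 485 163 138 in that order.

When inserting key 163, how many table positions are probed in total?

919: h=2 => slot 2
485: h=2, probe 2,3 => slot 3
163: h=2, probe 2,3,6 => slot 6
138: h=5 => slot 5
Table: [-, -, 919, 485, -, 138, 163]

3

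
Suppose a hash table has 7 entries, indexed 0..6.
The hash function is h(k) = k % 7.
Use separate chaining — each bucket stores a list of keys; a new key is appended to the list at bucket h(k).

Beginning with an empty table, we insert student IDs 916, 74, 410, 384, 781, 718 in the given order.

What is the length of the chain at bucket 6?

2

Insert 916: h=6, bucket 6 empty → new chain.
Insert 74: h=4, bucket 4 empty → new chain.
Insert 410: h=4, bucket 4 nonempty → append to chain.
Insert 384: h=6, bucket 6 nonempty → append to chain.
Insert 781: h=4, bucket 4 nonempty → append to chain.
Insert 718: h=4, bucket 4 nonempty → append to chain.
Final buckets:
0: .
1: .
2: .
3: .
4: 74 -> 410 -> 781 -> 718
5: .
6: 916 -> 384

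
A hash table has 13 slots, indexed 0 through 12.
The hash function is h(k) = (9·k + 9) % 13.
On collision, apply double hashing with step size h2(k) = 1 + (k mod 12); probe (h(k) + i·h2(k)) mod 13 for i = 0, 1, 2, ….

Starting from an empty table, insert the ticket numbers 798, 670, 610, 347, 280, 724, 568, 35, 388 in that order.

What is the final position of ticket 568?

798 hashes to 2; slot 2 is free → place at 2.
670 hashes to 7; slot 7 is free → place at 7.
610 hashes to 0; slot 0 is free → place at 0.
347 hashes to 12; slot 12 is free → place at 12.
280 hashes to 7, h2=5; 7,12 taken → place at 4.
724 hashes to 12, h2=5; 12,4 taken → place at 9.
568 hashes to 12, h2=5; 12,4,9 taken → place at 1.
35 hashes to 12, h2=12; 12 taken → place at 11.
388 hashes to 4, h2=5; 4,9,1 taken → place at 6.
Table: [610, 568, 798, ., 280, ., 388, 670, ., 724, ., 35, 347]

1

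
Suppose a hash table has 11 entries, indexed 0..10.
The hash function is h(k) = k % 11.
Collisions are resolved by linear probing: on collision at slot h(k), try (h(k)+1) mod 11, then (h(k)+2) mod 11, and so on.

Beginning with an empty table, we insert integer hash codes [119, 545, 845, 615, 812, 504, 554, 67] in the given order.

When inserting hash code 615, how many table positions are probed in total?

119: h=9 => slot 9
545: h=6 => slot 6
845: h=9, probe 9,10 => slot 10
615: h=10, probe 10,0 => slot 0
812: h=9, probe 9,10,0,1 => slot 1
504: h=9, probe 9,10,0,1,2 => slot 2
554: h=4 => slot 4
67: h=1, probe 1,2,3 => slot 3
Table: [615, 812, 504, 67, 554, _, 545, _, _, 119, 845]

2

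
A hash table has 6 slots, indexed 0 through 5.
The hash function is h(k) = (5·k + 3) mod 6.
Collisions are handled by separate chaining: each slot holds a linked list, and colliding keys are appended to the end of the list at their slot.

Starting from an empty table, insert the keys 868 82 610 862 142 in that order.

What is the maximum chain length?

5

Insert 868: h=5, bucket 5 empty → new chain.
Insert 82: h=5, bucket 5 nonempty → append to chain.
Insert 610: h=5, bucket 5 nonempty → append to chain.
Insert 862: h=5, bucket 5 nonempty → append to chain.
Insert 142: h=5, bucket 5 nonempty → append to chain.
Final buckets:
0: -
1: -
2: -
3: -
4: -
5: 868 -> 82 -> 610 -> 862 -> 142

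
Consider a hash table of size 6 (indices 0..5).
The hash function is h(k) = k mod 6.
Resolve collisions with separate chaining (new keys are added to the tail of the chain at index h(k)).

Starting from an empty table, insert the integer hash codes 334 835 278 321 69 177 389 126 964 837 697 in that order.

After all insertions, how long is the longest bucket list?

334 -> bucket 4
835 -> bucket 1
278 -> bucket 2
321 -> bucket 3
69 -> bucket 3 (collision)
177 -> bucket 3 (collision)
389 -> bucket 5
126 -> bucket 0
964 -> bucket 4 (collision)
837 -> bucket 3 (collision)
697 -> bucket 1 (collision)
Final buckets:
0: 126
1: 835 -> 697
2: 278
3: 321 -> 69 -> 177 -> 837
4: 334 -> 964
5: 389

4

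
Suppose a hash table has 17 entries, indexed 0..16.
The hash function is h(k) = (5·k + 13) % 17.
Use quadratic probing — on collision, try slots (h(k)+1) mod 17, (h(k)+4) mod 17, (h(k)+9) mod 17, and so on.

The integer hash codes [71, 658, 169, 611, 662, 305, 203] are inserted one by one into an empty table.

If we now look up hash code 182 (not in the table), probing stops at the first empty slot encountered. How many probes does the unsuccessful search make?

2

71: h=11 -> slot 11
658: h=5 -> slot 5
169: h=8 -> slot 8
611: h=8, probe 8,9 -> slot 9
662: h=8, probe 8,9,12 -> slot 12
305: h=8, probe 8,9,12,0 -> slot 0
203: h=8, probe 8,9,12,0,7 -> slot 7
Table: [305, _, _, _, _, 658, _, 203, 169, 611, _, 71, 662, _, _, _, _]
Lookup 182: h=5, probe 5,6 → slot 6 empty, not found.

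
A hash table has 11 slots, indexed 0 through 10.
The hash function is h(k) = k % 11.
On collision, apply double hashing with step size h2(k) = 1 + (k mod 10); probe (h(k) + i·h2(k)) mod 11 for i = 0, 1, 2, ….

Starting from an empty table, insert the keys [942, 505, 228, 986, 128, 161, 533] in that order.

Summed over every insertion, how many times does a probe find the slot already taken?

5

Insert 942: h=7, slot 7 empty -> index 7.
Insert 505: h=10, slot 10 empty -> index 10.
Insert 228: h=8, slot 8 empty -> index 8.
Insert 986: h=7, h2=7, slot 7 occupied -> index 3.
Insert 128: h=7, h2=9, slot 7 occupied -> index 5.
Insert 161: h=7, h2=2, slot 7 occupied -> index 9.
Insert 533: h=5, h2=4, slots 5,9 occupied -> index 2.
Table: [., ., 533, 986, ., 128, ., 942, 228, 161, 505]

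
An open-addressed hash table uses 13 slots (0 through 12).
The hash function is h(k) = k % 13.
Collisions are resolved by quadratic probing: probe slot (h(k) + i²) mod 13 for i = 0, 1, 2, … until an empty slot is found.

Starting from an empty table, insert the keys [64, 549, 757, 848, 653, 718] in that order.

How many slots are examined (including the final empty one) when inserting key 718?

64: h=12 → slot 12
549: h=3 → slot 3
757: h=3, probe 3,4 → slot 4
848: h=3, probe 3,4,7 → slot 7
653: h=3, probe 3,4,7,12,6 → slot 6
718: h=3, probe 3,4,7,12,6,2 → slot 2
Table: [∅, ∅, 718, 549, 757, ∅, 653, 848, ∅, ∅, ∅, ∅, 64]

6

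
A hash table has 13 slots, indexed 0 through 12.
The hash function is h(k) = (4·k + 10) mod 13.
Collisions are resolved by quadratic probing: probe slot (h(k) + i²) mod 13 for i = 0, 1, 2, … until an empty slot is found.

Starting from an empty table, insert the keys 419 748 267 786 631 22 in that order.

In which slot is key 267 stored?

0

419 hashes to 9; slot 9 is free => place at 9.
748 hashes to 12; slot 12 is free => place at 12.
267 hashes to 12; 12 taken => place at 0.
786 hashes to 8; slot 8 is free => place at 8.
631 hashes to 12; 12,0 taken => place at 3.
22 hashes to 7; slot 7 is free => place at 7.
Table: [267, —, —, 631, —, —, —, 22, 786, 419, —, —, 748]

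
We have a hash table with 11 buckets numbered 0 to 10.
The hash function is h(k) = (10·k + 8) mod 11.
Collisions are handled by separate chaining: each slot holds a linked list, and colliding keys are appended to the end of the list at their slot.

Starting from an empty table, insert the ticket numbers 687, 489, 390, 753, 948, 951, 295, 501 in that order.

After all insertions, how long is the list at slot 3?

5

687 → bucket 3
489 → bucket 3 (collision)
390 → bucket 3 (collision)
753 → bucket 3 (collision)
948 → bucket 6
951 → bucket 3 (collision)
295 → bucket 10
501 → bucket 2
Final buckets:
0: -
1: -
2: 501
3: 687 -> 489 -> 390 -> 753 -> 951
4: -
5: -
6: 948
7: -
8: -
9: -
10: 295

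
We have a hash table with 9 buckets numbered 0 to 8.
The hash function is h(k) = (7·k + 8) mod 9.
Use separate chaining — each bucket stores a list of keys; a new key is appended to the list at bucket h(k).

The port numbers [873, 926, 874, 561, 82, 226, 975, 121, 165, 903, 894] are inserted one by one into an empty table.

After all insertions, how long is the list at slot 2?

5

Insert 873: h=8, bucket 8 empty → new chain.
Insert 926: h=1, bucket 1 empty → new chain.
Insert 874: h=6, bucket 6 empty → new chain.
Insert 561: h=2, bucket 2 empty → new chain.
Insert 82: h=6, bucket 6 nonempty → append to chain.
Insert 226: h=6, bucket 6 nonempty → append to chain.
Insert 975: h=2, bucket 2 nonempty → append to chain.
Insert 121: h=0, bucket 0 empty → new chain.
Insert 165: h=2, bucket 2 nonempty → append to chain.
Insert 903: h=2, bucket 2 nonempty → append to chain.
Insert 894: h=2, bucket 2 nonempty → append to chain.
Final buckets:
0: 121
1: 926
2: 561 -> 975 -> 165 -> 903 -> 894
3: _
4: _
5: _
6: 874 -> 82 -> 226
7: _
8: 873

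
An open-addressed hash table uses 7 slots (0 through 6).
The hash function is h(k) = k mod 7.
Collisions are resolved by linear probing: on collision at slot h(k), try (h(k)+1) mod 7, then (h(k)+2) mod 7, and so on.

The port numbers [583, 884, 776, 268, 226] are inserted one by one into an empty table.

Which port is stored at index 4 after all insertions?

583 hashes to 2; slot 2 is free -> place at 2.
884 hashes to 2; 2 taken -> place at 3.
776 hashes to 6; slot 6 is free -> place at 6.
268 hashes to 2; 2,3 taken -> place at 4.
226 hashes to 2; 2,3,4 taken -> place at 5.
Table: [-, -, 583, 884, 268, 226, 776]

268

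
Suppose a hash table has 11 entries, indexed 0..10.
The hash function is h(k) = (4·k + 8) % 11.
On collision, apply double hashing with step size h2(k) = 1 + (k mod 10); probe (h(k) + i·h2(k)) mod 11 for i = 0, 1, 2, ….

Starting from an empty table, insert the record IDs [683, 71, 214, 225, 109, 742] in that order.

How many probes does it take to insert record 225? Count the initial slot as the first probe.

683: h=1 -> slot 1
71: h=6 -> slot 6
214: h=6, h2=5, probe 6,0 -> slot 0
225: h=6, h2=6, probe 6,1,7 -> slot 7
109: h=4 -> slot 4
742: h=6, h2=3, probe 6,9 -> slot 9
Table: [214, 683, ., ., 109, ., 71, 225, ., 742, .]

3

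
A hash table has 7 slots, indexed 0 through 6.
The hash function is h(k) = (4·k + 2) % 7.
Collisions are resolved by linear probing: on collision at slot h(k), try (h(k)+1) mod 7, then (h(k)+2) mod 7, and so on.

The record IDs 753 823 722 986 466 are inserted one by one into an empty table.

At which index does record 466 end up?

1

753: h=4 -> slot 4
823: h=4, probe 4,5 -> slot 5
722: h=6 -> slot 6
986: h=5, probe 5,6,0 -> slot 0
466: h=4, probe 4,5,6,0,1 -> slot 1
Table: [986, 466, ., ., 753, 823, 722]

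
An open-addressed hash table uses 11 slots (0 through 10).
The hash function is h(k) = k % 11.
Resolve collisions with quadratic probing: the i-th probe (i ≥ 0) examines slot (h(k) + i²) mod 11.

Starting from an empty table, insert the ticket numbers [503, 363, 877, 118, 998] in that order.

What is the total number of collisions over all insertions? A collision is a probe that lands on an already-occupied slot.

6

Insert 503: h=8, slot 8 empty -> index 8.
Insert 363: h=0, slot 0 empty -> index 0.
Insert 877: h=8, slot 8 occupied -> index 9.
Insert 118: h=8, slots 8,9 occupied -> index 1.
Insert 998: h=8, slots 8,9,1 occupied -> index 6.
Table: [363, 118, -, -, -, -, 998, -, 503, 877, -]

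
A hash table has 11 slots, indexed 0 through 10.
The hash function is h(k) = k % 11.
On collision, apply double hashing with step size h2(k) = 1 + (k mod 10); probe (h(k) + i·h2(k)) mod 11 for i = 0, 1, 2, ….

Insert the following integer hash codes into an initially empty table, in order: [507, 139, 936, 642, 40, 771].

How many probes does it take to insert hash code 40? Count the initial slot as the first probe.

3

507 hashes to 1; slot 1 is free -> place at 1.
139 hashes to 7; slot 7 is free -> place at 7.
936 hashes to 1, h2=7; 1 taken -> place at 8.
642 hashes to 4; slot 4 is free -> place at 4.
40 hashes to 7, h2=1; 7,8 taken -> place at 9.
771 hashes to 1, h2=2; 1 taken -> place at 3.
Table: [—, 507, —, 771, 642, —, —, 139, 936, 40, —]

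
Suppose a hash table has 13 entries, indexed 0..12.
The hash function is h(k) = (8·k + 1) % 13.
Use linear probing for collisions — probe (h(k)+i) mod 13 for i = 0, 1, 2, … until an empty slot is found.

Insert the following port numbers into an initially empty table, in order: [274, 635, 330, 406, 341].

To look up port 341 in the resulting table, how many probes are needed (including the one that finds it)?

2

Insert 274: h=9, slot 9 empty → index 9.
Insert 635: h=11, slot 11 empty → index 11.
Insert 330: h=2, slot 2 empty → index 2.
Insert 406: h=12, slot 12 empty → index 12.
Insert 341: h=12, slot 12 occupied → index 0.
Table: [341, —, 330, —, —, —, —, —, —, 274, —, 635, 406]
Lookup 341: h=12, probe 12,0 → found at 0.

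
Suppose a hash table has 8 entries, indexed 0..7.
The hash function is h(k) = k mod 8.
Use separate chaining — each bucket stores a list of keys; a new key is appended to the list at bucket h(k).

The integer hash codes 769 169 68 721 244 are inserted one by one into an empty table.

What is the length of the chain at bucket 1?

3

Insert 769: h=1, bucket 1 empty -> new chain.
Insert 169: h=1, bucket 1 nonempty -> append to chain.
Insert 68: h=4, bucket 4 empty -> new chain.
Insert 721: h=1, bucket 1 nonempty -> append to chain.
Insert 244: h=4, bucket 4 nonempty -> append to chain.
Final buckets:
0: _
1: 769 -> 169 -> 721
2: _
3: _
4: 68 -> 244
5: _
6: _
7: _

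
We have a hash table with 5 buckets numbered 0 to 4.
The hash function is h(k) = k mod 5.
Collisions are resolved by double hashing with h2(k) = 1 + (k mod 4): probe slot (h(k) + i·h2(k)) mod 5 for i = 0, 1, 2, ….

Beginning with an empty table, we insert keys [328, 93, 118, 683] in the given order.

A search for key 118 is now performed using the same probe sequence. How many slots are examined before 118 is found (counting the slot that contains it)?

Insert 328: h=3, slot 3 empty → index 3.
Insert 93: h=3, h2=2, slot 3 occupied → index 0.
Insert 118: h=3, h2=3, slot 3 occupied → index 1.
Insert 683: h=3, h2=4, slot 3 occupied → index 2.
Table: [93, 118, 683, 328, -]
Lookup 118: h=3, h2=3, probe 3,1 → found at 1.

2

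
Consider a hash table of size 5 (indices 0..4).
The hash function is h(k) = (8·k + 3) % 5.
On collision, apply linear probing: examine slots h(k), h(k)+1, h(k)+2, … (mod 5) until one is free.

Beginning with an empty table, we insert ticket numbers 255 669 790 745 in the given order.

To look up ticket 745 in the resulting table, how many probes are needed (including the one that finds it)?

4

255 hashes to 3; slot 3 is free => place at 3.
669 hashes to 0; slot 0 is free => place at 0.
790 hashes to 3; 3 taken => place at 4.
745 hashes to 3; 3,4,0 taken => place at 1.
Table: [669, 745, ∅, 255, 790]
Lookup 745: h=3, probe 3,4,0,1 → found at 1.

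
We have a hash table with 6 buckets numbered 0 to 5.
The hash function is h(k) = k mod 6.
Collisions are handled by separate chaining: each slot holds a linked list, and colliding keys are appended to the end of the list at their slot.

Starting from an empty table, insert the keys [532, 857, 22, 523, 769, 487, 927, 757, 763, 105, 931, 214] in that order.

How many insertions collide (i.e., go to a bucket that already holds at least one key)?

8

532 → bucket 4
857 → bucket 5
22 → bucket 4 (collision)
523 → bucket 1
769 → bucket 1 (collision)
487 → bucket 1 (collision)
927 → bucket 3
757 → bucket 1 (collision)
763 → bucket 1 (collision)
105 → bucket 3 (collision)
931 → bucket 1 (collision)
214 → bucket 4 (collision)
Final buckets:
0: .
1: 523 -> 769 -> 487 -> 757 -> 763 -> 931
2: .
3: 927 -> 105
4: 532 -> 22 -> 214
5: 857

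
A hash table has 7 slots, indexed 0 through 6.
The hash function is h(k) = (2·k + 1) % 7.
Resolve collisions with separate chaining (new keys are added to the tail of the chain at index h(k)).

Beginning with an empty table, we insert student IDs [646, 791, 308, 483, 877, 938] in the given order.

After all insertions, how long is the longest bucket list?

Insert 646: h=5, bucket 5 empty -> new chain.
Insert 791: h=1, bucket 1 empty -> new chain.
Insert 308: h=1, bucket 1 nonempty -> append to chain.
Insert 483: h=1, bucket 1 nonempty -> append to chain.
Insert 877: h=5, bucket 5 nonempty -> append to chain.
Insert 938: h=1, bucket 1 nonempty -> append to chain.
Final buckets:
0: _
1: 791 -> 308 -> 483 -> 938
2: _
3: _
4: _
5: 646 -> 877
6: _

4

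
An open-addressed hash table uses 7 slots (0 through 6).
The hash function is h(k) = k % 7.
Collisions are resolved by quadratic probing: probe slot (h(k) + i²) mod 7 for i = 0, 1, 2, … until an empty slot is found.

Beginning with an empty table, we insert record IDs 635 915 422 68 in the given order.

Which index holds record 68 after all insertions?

Insert 635: h=5, slot 5 empty => index 5.
Insert 915: h=5, slot 5 occupied => index 6.
Insert 422: h=2, slot 2 empty => index 2.
Insert 68: h=5, slots 5,6,2 occupied => index 0.
Table: [68, ., 422, ., ., 635, 915]

0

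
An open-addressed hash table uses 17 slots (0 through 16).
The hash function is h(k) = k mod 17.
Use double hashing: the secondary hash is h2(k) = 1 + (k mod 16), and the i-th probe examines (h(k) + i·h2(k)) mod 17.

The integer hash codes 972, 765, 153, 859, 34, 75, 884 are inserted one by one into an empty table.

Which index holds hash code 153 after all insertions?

972: h=3 → slot 3
765: h=0 → slot 0
153: h=0, h2=10, probe 0,10 → slot 10
859: h=9 → slot 9
34: h=0, h2=3, probe 0,3,6 → slot 6
75: h=7 → slot 7
884: h=0, h2=5, probe 0,5 → slot 5
Table: [765, ∅, ∅, 972, ∅, 884, 34, 75, ∅, 859, 153, ∅, ∅, ∅, ∅, ∅, ∅]

10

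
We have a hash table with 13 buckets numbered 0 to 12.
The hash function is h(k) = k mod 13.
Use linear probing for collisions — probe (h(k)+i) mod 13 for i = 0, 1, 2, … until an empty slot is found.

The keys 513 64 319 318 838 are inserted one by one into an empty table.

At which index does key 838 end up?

9

Insert 513: h=6, slot 6 empty => index 6.
Insert 64: h=12, slot 12 empty => index 12.
Insert 319: h=7, slot 7 empty => index 7.
Insert 318: h=6, slots 6,7 occupied => index 8.
Insert 838: h=6, slots 6,7,8 occupied => index 9.
Table: [-, -, -, -, -, -, 513, 319, 318, 838, -, -, 64]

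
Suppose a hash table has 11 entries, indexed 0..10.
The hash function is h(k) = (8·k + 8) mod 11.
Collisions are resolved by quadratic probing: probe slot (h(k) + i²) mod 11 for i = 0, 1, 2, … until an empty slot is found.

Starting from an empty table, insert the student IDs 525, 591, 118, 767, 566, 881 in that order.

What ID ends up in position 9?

525: h=6 -> slot 6
591: h=6, probe 6,7 -> slot 7
118: h=6, probe 6,7,10 -> slot 10
767: h=6, probe 6,7,10,4 -> slot 4
566: h=4, probe 4,5 -> slot 5
881: h=5, probe 5,6,9 -> slot 9
Table: [_, _, _, _, 767, 566, 525, 591, _, 881, 118]

881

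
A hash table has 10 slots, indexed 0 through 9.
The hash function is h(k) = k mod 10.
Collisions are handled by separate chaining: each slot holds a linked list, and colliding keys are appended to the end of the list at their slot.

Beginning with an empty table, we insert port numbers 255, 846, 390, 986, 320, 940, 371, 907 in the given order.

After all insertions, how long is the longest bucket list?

3

Insert 255: h=5, bucket 5 empty -> new chain.
Insert 846: h=6, bucket 6 empty -> new chain.
Insert 390: h=0, bucket 0 empty -> new chain.
Insert 986: h=6, bucket 6 nonempty -> append to chain.
Insert 320: h=0, bucket 0 nonempty -> append to chain.
Insert 940: h=0, bucket 0 nonempty -> append to chain.
Insert 371: h=1, bucket 1 empty -> new chain.
Insert 907: h=7, bucket 7 empty -> new chain.
Final buckets:
0: 390 -> 320 -> 940
1: 371
2: ∅
3: ∅
4: ∅
5: 255
6: 846 -> 986
7: 907
8: ∅
9: ∅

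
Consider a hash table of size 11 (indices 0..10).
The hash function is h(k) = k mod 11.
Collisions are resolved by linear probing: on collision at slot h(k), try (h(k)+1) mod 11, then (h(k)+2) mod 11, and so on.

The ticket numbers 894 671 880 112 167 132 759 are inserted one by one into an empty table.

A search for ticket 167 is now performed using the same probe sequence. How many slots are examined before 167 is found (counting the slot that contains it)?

894: h=3 → slot 3
671: h=0 → slot 0
880: h=0, probe 0,1 → slot 1
112: h=2 → slot 2
167: h=2, probe 2,3,4 → slot 4
132: h=0, probe 0,1,2,3,4,5 → slot 5
759: h=0, probe 0,1,2,3,4,5,6 → slot 6
Table: [671, 880, 112, 894, 167, 132, 759, -, -, -, -]
Lookup 167: h=2, probe 2,3,4 → found at 4.

3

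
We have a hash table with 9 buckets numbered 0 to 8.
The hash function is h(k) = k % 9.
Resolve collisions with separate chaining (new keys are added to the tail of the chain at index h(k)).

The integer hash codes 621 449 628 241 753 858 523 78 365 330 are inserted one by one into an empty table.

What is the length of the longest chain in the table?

621 → bucket 0
449 → bucket 8
628 → bucket 7
241 → bucket 7 (collision)
753 → bucket 6
858 → bucket 3
523 → bucket 1
78 → bucket 6 (collision)
365 → bucket 5
330 → bucket 6 (collision)
Final buckets:
0: 621
1: 523
2: _
3: 858
4: _
5: 365
6: 753 -> 78 -> 330
7: 628 -> 241
8: 449

3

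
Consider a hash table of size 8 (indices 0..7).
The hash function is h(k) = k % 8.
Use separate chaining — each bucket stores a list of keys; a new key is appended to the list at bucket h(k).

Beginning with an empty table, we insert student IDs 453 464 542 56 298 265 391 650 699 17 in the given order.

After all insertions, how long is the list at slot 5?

Insert 453: h=5, bucket 5 empty → new chain.
Insert 464: h=0, bucket 0 empty → new chain.
Insert 542: h=6, bucket 6 empty → new chain.
Insert 56: h=0, bucket 0 nonempty → append to chain.
Insert 298: h=2, bucket 2 empty → new chain.
Insert 265: h=1, bucket 1 empty → new chain.
Insert 391: h=7, bucket 7 empty → new chain.
Insert 650: h=2, bucket 2 nonempty → append to chain.
Insert 699: h=3, bucket 3 empty → new chain.
Insert 17: h=1, bucket 1 nonempty → append to chain.
Final buckets:
0: 464 -> 56
1: 265 -> 17
2: 298 -> 650
3: 699
4: .
5: 453
6: 542
7: 391

1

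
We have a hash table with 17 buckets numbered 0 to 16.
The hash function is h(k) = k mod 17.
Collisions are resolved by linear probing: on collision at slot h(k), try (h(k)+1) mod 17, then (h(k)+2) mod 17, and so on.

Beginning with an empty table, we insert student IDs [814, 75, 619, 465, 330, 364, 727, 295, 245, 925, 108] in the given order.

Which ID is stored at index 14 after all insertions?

925

Insert 814: h=15, slot 15 empty -> index 15.
Insert 75: h=7, slot 7 empty -> index 7.
Insert 619: h=7, slot 7 occupied -> index 8.
Insert 465: h=6, slot 6 empty -> index 6.
Insert 330: h=7, slots 7,8 occupied -> index 9.
Insert 364: h=7, slots 7,8,9 occupied -> index 10.
Insert 727: h=13, slot 13 empty -> index 13.
Insert 295: h=6, slots 6,7,8,9,10 occupied -> index 11.
Insert 245: h=7, slots 7,8,9,10,11 occupied -> index 12.
Insert 925: h=7, slots 7,8,9,10,11,12,13 occupied -> index 14.
Insert 108: h=6, slots 6,7,8,9,10,11,12,13,14,15 occupied -> index 16.
Table: [-, -, -, -, -, -, 465, 75, 619, 330, 364, 295, 245, 727, 925, 814, 108]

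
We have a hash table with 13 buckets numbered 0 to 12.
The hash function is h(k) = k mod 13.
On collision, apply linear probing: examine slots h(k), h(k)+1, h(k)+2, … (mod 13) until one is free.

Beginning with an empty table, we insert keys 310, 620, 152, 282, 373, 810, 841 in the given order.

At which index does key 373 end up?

0

310 hashes to 11; slot 11 is free → place at 11.
620 hashes to 9; slot 9 is free → place at 9.
152 hashes to 9; 9 taken → place at 10.
282 hashes to 9; 9,10,11 taken → place at 12.
373 hashes to 9; 9,10,11,12 taken → place at 0.
810 hashes to 4; slot 4 is free → place at 4.
841 hashes to 9; 9,10,11,12,0 taken → place at 1.
Table: [373, 841, _, _, 810, _, _, _, _, 620, 152, 310, 282]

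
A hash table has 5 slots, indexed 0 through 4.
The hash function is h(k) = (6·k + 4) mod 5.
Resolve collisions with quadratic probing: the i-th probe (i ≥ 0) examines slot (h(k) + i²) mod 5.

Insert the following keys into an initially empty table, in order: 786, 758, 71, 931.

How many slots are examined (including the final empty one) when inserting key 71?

786: h=0 -> slot 0
758: h=2 -> slot 2
71: h=0, probe 0,1 -> slot 1
931: h=0, probe 0,1,4 -> slot 4
Table: [786, 71, 758, ., 931]

2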